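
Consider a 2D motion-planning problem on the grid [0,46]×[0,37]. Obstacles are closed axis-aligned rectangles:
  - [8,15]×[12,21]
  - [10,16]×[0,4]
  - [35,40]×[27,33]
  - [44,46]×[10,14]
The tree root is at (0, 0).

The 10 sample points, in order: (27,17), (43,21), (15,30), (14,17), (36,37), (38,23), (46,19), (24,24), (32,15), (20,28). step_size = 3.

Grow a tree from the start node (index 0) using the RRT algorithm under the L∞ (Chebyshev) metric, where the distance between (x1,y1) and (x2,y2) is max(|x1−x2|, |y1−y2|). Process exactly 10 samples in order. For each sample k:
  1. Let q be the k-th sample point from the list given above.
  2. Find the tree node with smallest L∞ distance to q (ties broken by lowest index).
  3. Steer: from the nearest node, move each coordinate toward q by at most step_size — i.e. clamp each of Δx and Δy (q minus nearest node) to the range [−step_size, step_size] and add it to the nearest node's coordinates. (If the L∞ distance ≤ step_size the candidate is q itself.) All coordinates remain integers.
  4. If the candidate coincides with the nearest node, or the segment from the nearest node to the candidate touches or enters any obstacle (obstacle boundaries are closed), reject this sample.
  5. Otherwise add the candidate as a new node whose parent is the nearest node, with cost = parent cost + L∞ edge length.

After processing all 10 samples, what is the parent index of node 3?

1. q=(27,17) nearest=0 d=27 new=(3,3) → add node 1 parent=0 cost=3
2. q=(43,21) nearest=1 d=40 new=(6,6) → add node 2 parent=1 cost=6
3. q=(15,30) nearest=2 d=24 new=(9,9) → add node 3 parent=2 cost=9
4. q=(14,17) nearest=3 d=8 new=(12,12) → blocked by [8,15]×[12,21], reject
5. q=(36,37) nearest=3 d=28 new=(12,12) → blocked by [8,15]×[12,21], reject
6. q=(38,23) nearest=3 d=29 new=(12,12) → blocked by [8,15]×[12,21], reject
7. q=(46,19) nearest=3 d=37 new=(12,12) → blocked by [8,15]×[12,21], reject
8. q=(24,24) nearest=3 d=15 new=(12,12) → blocked by [8,15]×[12,21], reject
9. q=(32,15) nearest=3 d=23 new=(12,12) → blocked by [8,15]×[12,21], reject
10. q=(20,28) nearest=3 d=19 new=(12,12) → blocked by [8,15]×[12,21], reject

Parent of node 3: 2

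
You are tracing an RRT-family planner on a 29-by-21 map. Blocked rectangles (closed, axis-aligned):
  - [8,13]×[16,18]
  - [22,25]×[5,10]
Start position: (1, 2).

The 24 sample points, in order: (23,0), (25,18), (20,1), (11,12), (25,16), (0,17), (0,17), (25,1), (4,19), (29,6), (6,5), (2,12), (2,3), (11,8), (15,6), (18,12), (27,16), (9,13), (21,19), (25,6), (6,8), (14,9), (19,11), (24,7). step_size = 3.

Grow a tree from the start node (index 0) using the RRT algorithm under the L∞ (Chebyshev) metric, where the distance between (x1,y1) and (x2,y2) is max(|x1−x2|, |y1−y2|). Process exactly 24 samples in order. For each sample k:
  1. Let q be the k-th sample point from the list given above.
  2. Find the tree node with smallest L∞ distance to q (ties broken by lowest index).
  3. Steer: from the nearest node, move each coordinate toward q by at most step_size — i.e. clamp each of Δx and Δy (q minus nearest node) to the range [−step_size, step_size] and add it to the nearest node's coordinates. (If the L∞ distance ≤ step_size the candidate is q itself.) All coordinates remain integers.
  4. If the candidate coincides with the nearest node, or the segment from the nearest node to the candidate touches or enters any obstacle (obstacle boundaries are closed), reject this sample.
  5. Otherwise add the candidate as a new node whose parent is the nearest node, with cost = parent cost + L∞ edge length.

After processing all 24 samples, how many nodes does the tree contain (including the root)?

1. q=(23,0) nearest=0 d=22 new=(4,0) → add node 1 parent=0 cost=3
2. q=(25,18) nearest=1 d=21 new=(7,3) → add node 2 parent=1 cost=6
3. q=(20,1) nearest=2 d=13 new=(10,1) → add node 3 parent=2 cost=9
4. q=(11,12) nearest=2 d=9 new=(10,6) → add node 4 parent=2 cost=9
5. q=(25,16) nearest=3 d=15 new=(13,4) → add node 5 parent=3 cost=12
6. q=(0,17) nearest=4 d=11 new=(7,9) → add node 6 parent=4 cost=12
7. q=(0,17) nearest=6 d=8 new=(4,12) → add node 7 parent=6 cost=15
8. q=(25,1) nearest=5 d=12 new=(16,1) → add node 8 parent=5 cost=15
9. q=(4,19) nearest=7 d=7 new=(4,15) → add node 9 parent=7 cost=18
10. q=(29,6) nearest=8 d=13 new=(19,4) → add node 10 parent=8 cost=18
11. q=(6,5) nearest=2 d=2 new=(6,5) → add node 11 parent=2 cost=8
12. q=(2,12) nearest=7 d=2 new=(2,12) → add node 12 parent=7 cost=17
13. q=(2,3) nearest=0 d=1 new=(2,3) → add node 13 parent=0 cost=1
14. q=(11,8) nearest=4 d=2 new=(11,8) → add node 14 parent=4 cost=11
15. q=(15,6) nearest=5 d=2 new=(15,6) → add node 15 parent=5 cost=14
16. q=(18,12) nearest=15 d=6 new=(18,9) → add node 16 parent=15 cost=17
17. q=(27,16) nearest=16 d=9 new=(21,12) → add node 17 parent=16 cost=20
18. q=(9,13) nearest=6 d=4 new=(9,12) → add node 18 parent=6 cost=15
19. q=(21,19) nearest=17 d=7 new=(21,15) → add node 19 parent=17 cost=23
20. q=(25,6) nearest=10 d=6 new=(22,6) → blocked by [22,25]×[5,10], reject
21. q=(6,8) nearest=6 d=1 new=(6,8) → add node 20 parent=6 cost=13
22. q=(14,9) nearest=14 d=3 new=(14,9) → add node 21 parent=14 cost=14
23. q=(19,11) nearest=16 d=2 new=(19,11) → add node 22 parent=16 cost=19
24. q=(24,7) nearest=10 d=5 new=(22,7) → blocked by [22,25]×[5,10], reject

Node count: 23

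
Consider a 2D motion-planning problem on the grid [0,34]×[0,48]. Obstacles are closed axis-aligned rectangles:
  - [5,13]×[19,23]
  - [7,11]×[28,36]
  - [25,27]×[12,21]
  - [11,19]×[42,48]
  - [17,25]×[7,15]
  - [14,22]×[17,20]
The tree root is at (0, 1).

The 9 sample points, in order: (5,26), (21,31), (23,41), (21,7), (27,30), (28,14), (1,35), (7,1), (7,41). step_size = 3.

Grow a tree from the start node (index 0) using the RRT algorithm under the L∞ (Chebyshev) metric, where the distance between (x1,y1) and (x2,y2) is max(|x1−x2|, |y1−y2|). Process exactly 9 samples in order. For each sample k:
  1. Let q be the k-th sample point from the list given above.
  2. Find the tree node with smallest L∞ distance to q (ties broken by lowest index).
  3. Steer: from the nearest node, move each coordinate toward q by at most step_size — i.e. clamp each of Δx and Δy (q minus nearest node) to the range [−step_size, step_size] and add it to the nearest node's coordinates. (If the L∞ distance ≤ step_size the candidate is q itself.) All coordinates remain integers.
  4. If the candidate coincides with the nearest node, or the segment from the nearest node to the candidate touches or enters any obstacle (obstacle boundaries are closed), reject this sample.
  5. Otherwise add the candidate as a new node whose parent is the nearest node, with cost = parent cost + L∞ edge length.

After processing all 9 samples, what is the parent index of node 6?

1. q=(5,26) nearest=0 d=25 new=(3,4) → add node 1 parent=0 cost=3
2. q=(21,31) nearest=1 d=27 new=(6,7) → add node 2 parent=1 cost=6
3. q=(23,41) nearest=2 d=34 new=(9,10) → add node 3 parent=2 cost=9
4. q=(21,7) nearest=3 d=12 new=(12,7) → add node 4 parent=3 cost=12
5. q=(27,30) nearest=3 d=20 new=(12,13) → add node 5 parent=3 cost=12
6. q=(28,14) nearest=4 d=16 new=(15,10) → add node 6 parent=4 cost=15
7. q=(1,35) nearest=5 d=22 new=(9,16) → add node 7 parent=5 cost=15
8. q=(7,1) nearest=1 d=4 new=(6,1) → add node 8 parent=1 cost=6
9. q=(7,41) nearest=7 d=25 new=(7,19) → blocked by [5,13]×[19,23], reject

Parent of node 6: 4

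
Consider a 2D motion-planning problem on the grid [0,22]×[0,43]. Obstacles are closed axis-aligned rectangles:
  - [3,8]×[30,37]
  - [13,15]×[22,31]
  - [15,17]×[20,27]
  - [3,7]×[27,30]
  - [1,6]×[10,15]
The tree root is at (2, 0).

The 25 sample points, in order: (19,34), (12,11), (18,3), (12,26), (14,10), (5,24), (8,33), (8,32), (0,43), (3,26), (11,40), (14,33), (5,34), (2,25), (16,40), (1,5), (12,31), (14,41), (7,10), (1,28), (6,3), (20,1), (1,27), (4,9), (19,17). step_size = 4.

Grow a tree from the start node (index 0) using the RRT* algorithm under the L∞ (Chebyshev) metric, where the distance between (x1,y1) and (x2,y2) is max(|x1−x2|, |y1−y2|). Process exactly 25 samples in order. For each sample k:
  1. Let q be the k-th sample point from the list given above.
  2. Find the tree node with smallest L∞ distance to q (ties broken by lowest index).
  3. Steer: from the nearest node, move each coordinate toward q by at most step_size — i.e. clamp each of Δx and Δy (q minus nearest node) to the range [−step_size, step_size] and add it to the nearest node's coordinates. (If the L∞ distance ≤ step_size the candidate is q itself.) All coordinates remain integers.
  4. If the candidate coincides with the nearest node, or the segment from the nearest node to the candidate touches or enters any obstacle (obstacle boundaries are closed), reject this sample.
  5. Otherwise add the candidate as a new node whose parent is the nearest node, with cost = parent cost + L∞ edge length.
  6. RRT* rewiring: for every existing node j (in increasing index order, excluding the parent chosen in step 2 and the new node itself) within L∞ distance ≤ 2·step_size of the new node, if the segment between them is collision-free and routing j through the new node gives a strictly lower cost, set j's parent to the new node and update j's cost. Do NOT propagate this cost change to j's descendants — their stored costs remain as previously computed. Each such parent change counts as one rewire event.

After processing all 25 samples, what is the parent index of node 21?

1. q=(19,34) nearest=0 d=34 new=(6,4) → add node 1 parent=0 cost=4
2. q=(12,11) nearest=1 d=7 new=(10,8) → add node 2 parent=1 cost=8
3. q=(18,3) nearest=2 d=8 new=(14,4) → add node 3 parent=2 cost=12
4. q=(12,26) nearest=2 d=18 new=(12,12) → add node 4 parent=2 cost=12
5. q=(14,10) nearest=4 d=2 new=(14,10) → add node 5 parent=4 cost=14
6. q=(5,24) nearest=4 d=12 new=(8,16) → add node 6 parent=4 cost=16
7. q=(8,33) nearest=6 d=17 new=(8,20) → add node 7 parent=6 cost=20
8. q=(8,32) nearest=7 d=12 new=(8,24) → add node 8 parent=7 cost=24
9. q=(0,43) nearest=8 d=19 new=(4,28) → blocked by [3,7]×[27,30], reject
10. q=(3,26) nearest=8 d=5 new=(4,26) → add node 9 parent=8 cost=28
11. q=(11,40) nearest=9 d=14 new=(8,30) → blocked by [3,8]×[30,37], reject
12. q=(14,33) nearest=8 d=9 new=(12,28) → add node 10 parent=8 cost=28
13. q=(5,34) nearest=10 d=7 new=(8,32) → blocked by [3,8]×[30,37], reject
14. q=(2,25) nearest=9 d=2 new=(2,25) → add node 11 parent=9 cost=30
15. q=(16,40) nearest=10 d=12 new=(16,32) → blocked by [13,15]×[22,31], reject
16. q=(1,5) nearest=0 d=5 new=(1,4) → add node 12 parent=0 cost=4
17. q=(12,31) nearest=10 d=3 new=(12,31) → add node 13 parent=10 cost=31
18. q=(14,41) nearest=13 d=10 new=(14,35) → add node 14 parent=13 cost=35
19. q=(7,10) nearest=2 d=3 new=(7,10) → add node 15 parent=2 cost=11
20. q=(1,28) nearest=9 d=3 new=(1,28) → add node 16 parent=9 cost=31
21. q=(6,3) nearest=1 d=1 new=(6,3) → add node 17 parent=1 cost=5; rewire 5→17 (13<14)
22. q=(20,1) nearest=3 d=6 new=(18,1) → add node 18 parent=3 cost=16
23. q=(1,27) nearest=16 d=1 new=(1,27) → add node 19 parent=16 cost=32
24. q=(4,9) nearest=15 d=3 new=(4,9) → add node 20 parent=15 cost=14
25. q=(19,17) nearest=4 d=7 new=(16,16) → add node 21 parent=4 cost=16

Parent of node 21: 4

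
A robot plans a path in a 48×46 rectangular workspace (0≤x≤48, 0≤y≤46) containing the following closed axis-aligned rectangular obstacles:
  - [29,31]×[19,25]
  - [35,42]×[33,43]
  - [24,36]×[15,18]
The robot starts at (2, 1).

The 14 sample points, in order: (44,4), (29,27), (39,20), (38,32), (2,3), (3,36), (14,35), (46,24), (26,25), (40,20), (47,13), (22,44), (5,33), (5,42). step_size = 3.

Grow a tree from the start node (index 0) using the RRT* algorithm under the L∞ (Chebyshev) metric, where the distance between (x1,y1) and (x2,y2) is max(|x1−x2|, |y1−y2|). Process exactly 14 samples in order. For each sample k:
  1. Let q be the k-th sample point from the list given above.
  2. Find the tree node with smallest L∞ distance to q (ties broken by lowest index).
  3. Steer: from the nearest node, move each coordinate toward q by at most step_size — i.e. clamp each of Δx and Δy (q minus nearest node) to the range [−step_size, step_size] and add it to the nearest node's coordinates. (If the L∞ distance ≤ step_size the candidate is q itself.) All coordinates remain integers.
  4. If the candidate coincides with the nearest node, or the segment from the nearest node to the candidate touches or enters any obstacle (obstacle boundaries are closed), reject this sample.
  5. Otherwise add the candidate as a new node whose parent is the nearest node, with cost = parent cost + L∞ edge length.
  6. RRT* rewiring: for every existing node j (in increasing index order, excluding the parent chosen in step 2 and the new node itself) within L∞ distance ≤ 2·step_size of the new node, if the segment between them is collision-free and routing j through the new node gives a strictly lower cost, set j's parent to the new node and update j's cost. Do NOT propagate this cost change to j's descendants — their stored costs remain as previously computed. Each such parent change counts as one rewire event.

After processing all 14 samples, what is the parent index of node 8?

1. q=(44,4) nearest=0 d=42 new=(5,4) → add node 1 parent=0 cost=3
2. q=(29,27) nearest=1 d=24 new=(8,7) → add node 2 parent=1 cost=6
3. q=(39,20) nearest=2 d=31 new=(11,10) → add node 3 parent=2 cost=9
4. q=(38,32) nearest=3 d=27 new=(14,13) → add node 4 parent=3 cost=12
5. q=(2,3) nearest=0 d=2 new=(2,3) → add node 5 parent=0 cost=2
6. q=(3,36) nearest=4 d=23 new=(11,16) → add node 6 parent=4 cost=15
7. q=(14,35) nearest=6 d=19 new=(14,19) → add node 7 parent=6 cost=18
8. q=(46,24) nearest=4 d=32 new=(17,16) → add node 8 parent=4 cost=15
9. q=(26,25) nearest=8 d=9 new=(20,19) → add node 9 parent=8 cost=18
10. q=(40,20) nearest=9 d=20 new=(23,20) → add node 10 parent=9 cost=21
11. q=(47,13) nearest=10 d=24 new=(26,17) → blocked by [24,36]×[15,18], reject
12. q=(22,44) nearest=10 d=24 new=(22,23) → add node 11 parent=10 cost=24
13. q=(5,33) nearest=7 d=14 new=(11,22) → add node 12 parent=7 cost=21
14. q=(5,42) nearest=11 d=19 new=(19,26) → add node 13 parent=11 cost=27

Parent of node 8: 4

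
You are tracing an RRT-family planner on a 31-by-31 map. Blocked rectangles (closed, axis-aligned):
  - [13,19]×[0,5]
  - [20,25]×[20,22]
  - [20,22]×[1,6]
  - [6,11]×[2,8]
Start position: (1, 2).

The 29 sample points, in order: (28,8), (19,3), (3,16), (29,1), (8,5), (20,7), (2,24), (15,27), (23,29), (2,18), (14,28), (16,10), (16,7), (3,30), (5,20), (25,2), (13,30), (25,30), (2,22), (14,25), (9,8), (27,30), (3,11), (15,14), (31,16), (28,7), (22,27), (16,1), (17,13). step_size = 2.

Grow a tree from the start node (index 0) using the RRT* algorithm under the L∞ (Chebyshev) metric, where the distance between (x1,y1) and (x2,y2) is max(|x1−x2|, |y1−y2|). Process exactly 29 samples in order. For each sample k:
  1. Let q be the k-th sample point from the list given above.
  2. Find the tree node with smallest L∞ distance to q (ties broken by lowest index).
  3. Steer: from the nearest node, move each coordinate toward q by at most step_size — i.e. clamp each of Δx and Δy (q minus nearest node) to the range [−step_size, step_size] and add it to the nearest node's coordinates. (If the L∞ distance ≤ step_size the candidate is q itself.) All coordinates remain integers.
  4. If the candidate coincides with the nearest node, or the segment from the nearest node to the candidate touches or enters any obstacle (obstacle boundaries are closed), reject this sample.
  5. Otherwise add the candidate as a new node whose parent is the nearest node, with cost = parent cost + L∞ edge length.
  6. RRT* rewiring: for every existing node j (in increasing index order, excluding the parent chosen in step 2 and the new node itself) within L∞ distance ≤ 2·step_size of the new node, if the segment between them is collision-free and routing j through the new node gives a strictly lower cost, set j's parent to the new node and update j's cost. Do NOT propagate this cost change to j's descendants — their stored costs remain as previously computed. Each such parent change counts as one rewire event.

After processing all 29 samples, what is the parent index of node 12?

Parent of node 12: 11

1. q=(28,8) nearest=0 d=27 new=(3,4) → add node 1 parent=0 cost=2
2. q=(19,3) nearest=1 d=16 new=(5,3) → add node 2 parent=1 cost=4
3. q=(3,16) nearest=1 d=12 new=(3,6) → add node 3 parent=1 cost=4
4. q=(29,1) nearest=2 d=24 new=(7,1) → blocked by [6,11]×[2,8], reject
5. q=(8,5) nearest=2 d=3 new=(7,5) → blocked by [6,11]×[2,8], reject
6. q=(20,7) nearest=2 d=15 new=(7,5) → blocked by [6,11]×[2,8], reject
7. q=(2,24) nearest=3 d=18 new=(2,8) → add node 4 parent=3 cost=6
8. q=(15,27) nearest=4 d=19 new=(4,10) → add node 5 parent=4 cost=8
9. q=(23,29) nearest=5 d=19 new=(6,12) → add node 6 parent=5 cost=10
10. q=(2,18) nearest=6 d=6 new=(4,14) → add node 7 parent=6 cost=12
11. q=(14,28) nearest=7 d=14 new=(6,16) → add node 8 parent=7 cost=14
12. q=(16,10) nearest=6 d=10 new=(8,10) → add node 9 parent=6 cost=12
13. q=(16,7) nearest=9 d=8 new=(10,8) → blocked by [6,11]×[2,8], reject
14. q=(3,30) nearest=8 d=14 new=(4,18) → add node 10 parent=8 cost=16
15. q=(5,20) nearest=10 d=2 new=(5,20) → add node 11 parent=10 cost=18
16. q=(25,2) nearest=9 d=17 new=(10,8) → blocked by [6,11]×[2,8], reject
17. q=(13,30) nearest=11 d=10 new=(7,22) → add node 12 parent=11 cost=20
18. q=(25,30) nearest=12 d=18 new=(9,24) → add node 13 parent=12 cost=22
19. q=(2,22) nearest=11 d=3 new=(3,22) → add node 14 parent=11 cost=20
20. q=(14,25) nearest=13 d=5 new=(11,25) → add node 15 parent=13 cost=24
21. q=(9,8) nearest=9 d=2 new=(9,8) → blocked by [6,11]×[2,8], reject
22. q=(27,30) nearest=15 d=16 new=(13,27) → add node 16 parent=15 cost=26
23. q=(3,11) nearest=5 d=1 new=(3,11) → add node 17 parent=5 cost=9
24. q=(15,14) nearest=9 d=7 new=(10,12) → add node 18 parent=9 cost=14
25. q=(31,16) nearest=16 d=18 new=(15,25) → add node 19 parent=16 cost=28
26. q=(28,7) nearest=15 d=18 new=(13,23) → add node 20 parent=15 cost=26
27. q=(22,27) nearest=19 d=7 new=(17,27) → add node 21 parent=19 cost=30
28. q=(16,1) nearest=9 d=9 new=(10,8) → blocked by [6,11]×[2,8], reject
29. q=(17,13) nearest=18 d=7 new=(12,13) → add node 22 parent=18 cost=16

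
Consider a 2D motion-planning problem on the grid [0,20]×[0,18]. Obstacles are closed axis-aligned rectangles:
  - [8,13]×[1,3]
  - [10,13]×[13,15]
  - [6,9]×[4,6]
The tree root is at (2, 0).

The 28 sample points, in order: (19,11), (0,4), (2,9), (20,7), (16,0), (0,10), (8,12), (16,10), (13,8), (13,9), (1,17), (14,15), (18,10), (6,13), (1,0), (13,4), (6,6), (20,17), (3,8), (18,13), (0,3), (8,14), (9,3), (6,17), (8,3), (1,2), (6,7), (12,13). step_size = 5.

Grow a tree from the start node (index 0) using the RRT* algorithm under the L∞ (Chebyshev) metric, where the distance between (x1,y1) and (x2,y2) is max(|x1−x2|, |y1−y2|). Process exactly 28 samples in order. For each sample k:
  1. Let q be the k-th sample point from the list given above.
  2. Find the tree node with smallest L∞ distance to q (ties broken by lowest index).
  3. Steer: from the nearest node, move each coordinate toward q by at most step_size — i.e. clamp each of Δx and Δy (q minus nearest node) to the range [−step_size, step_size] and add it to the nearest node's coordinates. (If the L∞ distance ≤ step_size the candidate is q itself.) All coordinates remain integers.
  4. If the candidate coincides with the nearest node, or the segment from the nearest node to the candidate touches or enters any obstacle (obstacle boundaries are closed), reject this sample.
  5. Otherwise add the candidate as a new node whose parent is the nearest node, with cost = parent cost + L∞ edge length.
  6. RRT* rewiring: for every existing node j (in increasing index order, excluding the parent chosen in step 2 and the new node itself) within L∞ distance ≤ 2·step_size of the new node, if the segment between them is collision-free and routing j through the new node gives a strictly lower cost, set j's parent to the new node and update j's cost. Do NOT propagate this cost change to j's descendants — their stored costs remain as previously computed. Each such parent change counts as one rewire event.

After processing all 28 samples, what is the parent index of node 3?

Parent of node 3: 0

1. q=(19,11) nearest=0 d=17 new=(7,5) → blocked by [6,9]×[4,6], reject
2. q=(0,4) nearest=0 d=4 new=(0,4) → add node 1 parent=0 cost=4
3. q=(2,9) nearest=1 d=5 new=(2,9) → add node 2 parent=1 cost=9
4. q=(20,7) nearest=0 d=18 new=(7,5) → blocked by [6,9]×[4,6], reject
5. q=(16,0) nearest=0 d=14 new=(7,0) → add node 3 parent=0 cost=5
6. q=(0,10) nearest=2 d=2 new=(0,10) → add node 4 parent=2 cost=11
7. q=(8,12) nearest=2 d=6 new=(7,12) → add node 5 parent=2 cost=14
8. q=(16,10) nearest=5 d=9 new=(12,10) → add node 6 parent=5 cost=19
9. q=(13,8) nearest=6 d=2 new=(13,8) → add node 7 parent=6 cost=21
10. q=(13,9) nearest=6 d=1 new=(13,9) → add node 8 parent=6 cost=20
11. q=(1,17) nearest=5 d=6 new=(2,17) → add node 9 parent=5 cost=19
12. q=(14,15) nearest=6 d=5 new=(14,15) → add node 10 parent=6 cost=24
13. q=(18,10) nearest=7 d=5 new=(18,10) → add node 11 parent=7 cost=26
14. q=(6,13) nearest=5 d=1 new=(6,13) → add node 12 parent=5 cost=15
15. q=(1,0) nearest=0 d=1 new=(1,0) → add node 13 parent=0 cost=1
16. q=(13,4) nearest=7 d=4 new=(13,4) → add node 14 parent=7 cost=25
17. q=(6,6) nearest=2 d=4 new=(6,6) → blocked by [6,9]×[4,6], reject
18. q=(20,17) nearest=10 d=6 new=(19,17) → add node 15 parent=10 cost=29
19. q=(3,8) nearest=2 d=1 new=(3,8) → add node 16 parent=2 cost=10; rewire 7→16 (20<21)
20. q=(18,13) nearest=11 d=3 new=(18,13) → add node 17 parent=11 cost=29
21. q=(0,3) nearest=1 d=1 new=(0,3) → add node 18 parent=1 cost=5
22. q=(8,14) nearest=5 d=2 new=(8,14) → add node 19 parent=5 cost=16
23. q=(9,3) nearest=3 d=3 new=(9,3) → blocked by [8,13]×[1,3], reject
24. q=(6,17) nearest=19 d=3 new=(6,17) → add node 20 parent=19 cost=19
25. q=(8,3) nearest=3 d=3 new=(8,3) → blocked by [8,13]×[1,3], reject
26. q=(1,2) nearest=18 d=1 new=(1,2) → add node 21 parent=18 cost=6
27. q=(6,7) nearest=16 d=3 new=(6,7) → add node 22 parent=16 cost=13
28. q=(12,13) nearest=10 d=2 new=(12,13) → blocked by [10,13]×[13,15], reject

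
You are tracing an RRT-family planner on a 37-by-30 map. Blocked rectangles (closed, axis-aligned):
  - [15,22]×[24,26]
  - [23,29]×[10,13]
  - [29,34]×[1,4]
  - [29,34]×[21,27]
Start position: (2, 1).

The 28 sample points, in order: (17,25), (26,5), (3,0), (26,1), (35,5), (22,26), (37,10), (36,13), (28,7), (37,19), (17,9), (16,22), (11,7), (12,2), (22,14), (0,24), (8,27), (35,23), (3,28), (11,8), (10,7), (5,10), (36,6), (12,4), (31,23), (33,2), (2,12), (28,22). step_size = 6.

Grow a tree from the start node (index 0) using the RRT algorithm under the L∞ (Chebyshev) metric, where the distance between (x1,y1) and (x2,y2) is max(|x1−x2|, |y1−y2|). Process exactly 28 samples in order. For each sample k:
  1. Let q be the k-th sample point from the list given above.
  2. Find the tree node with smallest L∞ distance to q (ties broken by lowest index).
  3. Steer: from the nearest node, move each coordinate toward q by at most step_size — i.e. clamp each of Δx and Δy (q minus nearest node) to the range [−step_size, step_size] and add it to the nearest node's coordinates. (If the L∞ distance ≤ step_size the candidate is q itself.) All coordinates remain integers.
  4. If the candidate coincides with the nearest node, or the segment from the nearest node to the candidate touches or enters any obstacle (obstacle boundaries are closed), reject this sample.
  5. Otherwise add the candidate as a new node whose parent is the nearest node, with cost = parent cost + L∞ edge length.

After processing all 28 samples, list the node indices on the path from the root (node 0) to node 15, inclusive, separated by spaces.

Path: 0 1 2 11 15

1. q=(17,25) nearest=0 d=24 new=(8,7) → add node 1 parent=0 cost=6
2. q=(26,5) nearest=1 d=18 new=(14,5) → add node 2 parent=1 cost=12
3. q=(3,0) nearest=0 d=1 new=(3,0) → add node 3 parent=0 cost=1
4. q=(26,1) nearest=2 d=12 new=(20,1) → add node 4 parent=2 cost=18
5. q=(35,5) nearest=4 d=15 new=(26,5) → add node 5 parent=4 cost=24
6. q=(22,26) nearest=1 d=19 new=(14,13) → add node 6 parent=1 cost=12
7. q=(37,10) nearest=5 d=11 new=(32,10) → add node 7 parent=5 cost=30
8. q=(36,13) nearest=7 d=4 new=(36,13) → add node 8 parent=7 cost=34
9. q=(28,7) nearest=5 d=2 new=(28,7) → add node 9 parent=5 cost=26
10. q=(37,19) nearest=8 d=6 new=(37,19) → add node 10 parent=8 cost=40
11. q=(17,9) nearest=2 d=4 new=(17,9) → add node 11 parent=2 cost=16
12. q=(16,22) nearest=6 d=9 new=(16,19) → add node 12 parent=6 cost=18
13. q=(11,7) nearest=1 d=3 new=(11,7) → add node 13 parent=1 cost=9
14. q=(12,2) nearest=2 d=3 new=(12,2) → add node 14 parent=2 cost=15
15. q=(22,14) nearest=11 d=5 new=(22,14) → add node 15 parent=11 cost=21
16. q=(0,24) nearest=6 d=14 new=(8,19) → add node 16 parent=6 cost=18
17. q=(8,27) nearest=12 d=8 new=(10,25) → add node 17 parent=12 cost=24
18. q=(35,23) nearest=10 d=4 new=(35,23) → add node 18 parent=10 cost=44
19. q=(3,28) nearest=17 d=7 new=(4,28) → add node 19 parent=17 cost=30
20. q=(11,8) nearest=13 d=1 new=(11,8) → add node 20 parent=13 cost=10
21. q=(10,7) nearest=13 d=1 new=(10,7) → add node 21 parent=13 cost=10
22. q=(5,10) nearest=1 d=3 new=(5,10) → add node 22 parent=1 cost=9
23. q=(36,6) nearest=7 d=4 new=(36,6) → add node 23 parent=7 cost=34
24. q=(12,4) nearest=2 d=2 new=(12,4) → add node 24 parent=2 cost=14
25. q=(31,23) nearest=18 d=4 new=(31,23) → blocked by [29,34]×[21,27], reject
26. q=(33,2) nearest=23 d=4 new=(33,2) → blocked by [29,34]×[1,4], reject
27. q=(2,12) nearest=22 d=3 new=(2,12) → add node 25 parent=22 cost=12
28. q=(28,22) nearest=18 d=7 new=(29,22) → blocked by [29,34]×[21,27], reject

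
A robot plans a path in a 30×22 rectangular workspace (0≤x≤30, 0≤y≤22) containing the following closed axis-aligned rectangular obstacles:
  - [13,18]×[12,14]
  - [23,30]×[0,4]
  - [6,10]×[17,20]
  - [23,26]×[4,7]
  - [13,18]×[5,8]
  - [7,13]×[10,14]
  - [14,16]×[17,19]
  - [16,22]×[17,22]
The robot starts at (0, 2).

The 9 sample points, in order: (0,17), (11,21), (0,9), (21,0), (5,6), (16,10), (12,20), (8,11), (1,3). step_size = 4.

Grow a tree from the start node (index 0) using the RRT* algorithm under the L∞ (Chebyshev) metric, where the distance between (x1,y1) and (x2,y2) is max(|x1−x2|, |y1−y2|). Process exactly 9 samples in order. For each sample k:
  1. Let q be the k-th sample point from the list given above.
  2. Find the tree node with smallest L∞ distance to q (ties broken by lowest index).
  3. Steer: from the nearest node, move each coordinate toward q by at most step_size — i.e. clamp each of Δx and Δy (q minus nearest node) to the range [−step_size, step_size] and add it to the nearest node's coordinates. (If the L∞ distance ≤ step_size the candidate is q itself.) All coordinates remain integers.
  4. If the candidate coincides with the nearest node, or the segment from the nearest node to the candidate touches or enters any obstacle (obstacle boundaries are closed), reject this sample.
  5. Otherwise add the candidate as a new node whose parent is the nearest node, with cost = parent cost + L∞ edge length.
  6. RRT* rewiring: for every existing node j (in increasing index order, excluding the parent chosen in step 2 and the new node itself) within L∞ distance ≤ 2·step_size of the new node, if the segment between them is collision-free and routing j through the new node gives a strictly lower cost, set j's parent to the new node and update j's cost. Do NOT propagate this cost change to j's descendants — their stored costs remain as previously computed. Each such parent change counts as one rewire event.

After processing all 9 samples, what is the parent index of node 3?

1. q=(0,17) nearest=0 d=15 new=(0,6) → add node 1 parent=0 cost=4
2. q=(11,21) nearest=1 d=15 new=(4,10) → add node 2 parent=1 cost=8
3. q=(0,9) nearest=1 d=3 new=(0,9) → add node 3 parent=1 cost=7
4. q=(21,0) nearest=2 d=17 new=(8,6) → add node 4 parent=2 cost=12
5. q=(5,6) nearest=4 d=3 new=(5,6) → add node 5 parent=4 cost=15
6. q=(16,10) nearest=4 d=8 new=(12,10) → blocked by [7,13]×[10,14], reject
7. q=(12,20) nearest=2 d=10 new=(8,14) → blocked by [7,13]×[10,14], reject
8. q=(8,11) nearest=2 d=4 new=(8,11) → blocked by [7,13]×[10,14], reject
9. q=(1,3) nearest=0 d=1 new=(1,3) → add node 6 parent=0 cost=1; rewire 4→6 (8<12); rewire 5→6 (5<15)

Parent of node 3: 1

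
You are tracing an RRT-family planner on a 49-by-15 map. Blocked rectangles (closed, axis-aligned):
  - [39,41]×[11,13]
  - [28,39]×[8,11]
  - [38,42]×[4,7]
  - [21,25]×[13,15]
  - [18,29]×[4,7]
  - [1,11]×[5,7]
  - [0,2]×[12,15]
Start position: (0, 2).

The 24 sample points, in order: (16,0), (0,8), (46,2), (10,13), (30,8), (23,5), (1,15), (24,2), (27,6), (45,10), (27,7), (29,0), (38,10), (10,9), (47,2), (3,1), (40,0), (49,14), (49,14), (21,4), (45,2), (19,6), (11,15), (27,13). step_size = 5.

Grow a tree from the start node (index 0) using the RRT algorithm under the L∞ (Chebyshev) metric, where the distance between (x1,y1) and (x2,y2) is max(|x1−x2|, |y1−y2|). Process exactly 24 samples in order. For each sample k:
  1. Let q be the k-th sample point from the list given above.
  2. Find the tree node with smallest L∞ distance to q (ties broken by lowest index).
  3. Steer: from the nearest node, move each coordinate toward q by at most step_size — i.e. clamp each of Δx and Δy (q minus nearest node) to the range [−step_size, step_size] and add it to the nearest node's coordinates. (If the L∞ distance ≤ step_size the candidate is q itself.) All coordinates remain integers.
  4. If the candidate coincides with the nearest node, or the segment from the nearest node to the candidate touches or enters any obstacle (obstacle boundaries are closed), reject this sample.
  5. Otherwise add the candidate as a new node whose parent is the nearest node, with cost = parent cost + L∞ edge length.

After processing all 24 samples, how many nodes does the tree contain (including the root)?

Node count: 14

1. q=(16,0) nearest=0 d=16 new=(5,0) → add node 1 parent=0 cost=5
2. q=(0,8) nearest=0 d=6 new=(0,7) → add node 2 parent=0 cost=5
3. q=(46,2) nearest=1 d=41 new=(10,2) → add node 3 parent=1 cost=10
4. q=(10,13) nearest=2 d=10 new=(5,12) → add node 4 parent=2 cost=10
5. q=(30,8) nearest=3 d=20 new=(15,7) → add node 5 parent=3 cost=15
6. q=(23,5) nearest=5 d=8 new=(20,5) → blocked by [18,29]×[4,7], reject
7. q=(1,15) nearest=4 d=4 new=(1,15) → blocked by [0,2]×[12,15], reject
8. q=(24,2) nearest=5 d=9 new=(20,2) → blocked by [18,29]×[4,7], reject
9. q=(27,6) nearest=5 d=12 new=(20,6) → blocked by [18,29]×[4,7], reject
10. q=(45,10) nearest=5 d=30 new=(20,10) → add node 6 parent=5 cost=20
11. q=(27,7) nearest=6 d=7 new=(25,7) → blocked by [18,29]×[4,7], reject
12. q=(29,0) nearest=6 d=10 new=(25,5) → blocked by [18,29]×[4,7], reject
13. q=(38,10) nearest=6 d=18 new=(25,10) → add node 7 parent=6 cost=25
14. q=(10,9) nearest=4 d=5 new=(10,9) → add node 8 parent=4 cost=15
15. q=(47,2) nearest=7 d=22 new=(30,5) → blocked by [18,29]×[4,7], reject
16. q=(3,1) nearest=1 d=2 new=(3,1) → add node 9 parent=1 cost=7
17. q=(40,0) nearest=7 d=15 new=(30,5) → blocked by [18,29]×[4,7], reject
18. q=(49,14) nearest=7 d=24 new=(30,14) → add node 10 parent=7 cost=30
19. q=(49,14) nearest=10 d=19 new=(35,14) → add node 11 parent=10 cost=35
20. q=(21,4) nearest=5 d=6 new=(20,4) → blocked by [18,29]×[4,7], reject
21. q=(45,2) nearest=11 d=12 new=(40,9) → blocked by [28,39]×[8,11], reject
22. q=(19,6) nearest=5 d=4 new=(19,6) → blocked by [18,29]×[4,7], reject
23. q=(11,15) nearest=4 d=6 new=(10,15) → add node 12 parent=4 cost=15
24. q=(27,13) nearest=7 d=3 new=(27,13) → add node 13 parent=7 cost=28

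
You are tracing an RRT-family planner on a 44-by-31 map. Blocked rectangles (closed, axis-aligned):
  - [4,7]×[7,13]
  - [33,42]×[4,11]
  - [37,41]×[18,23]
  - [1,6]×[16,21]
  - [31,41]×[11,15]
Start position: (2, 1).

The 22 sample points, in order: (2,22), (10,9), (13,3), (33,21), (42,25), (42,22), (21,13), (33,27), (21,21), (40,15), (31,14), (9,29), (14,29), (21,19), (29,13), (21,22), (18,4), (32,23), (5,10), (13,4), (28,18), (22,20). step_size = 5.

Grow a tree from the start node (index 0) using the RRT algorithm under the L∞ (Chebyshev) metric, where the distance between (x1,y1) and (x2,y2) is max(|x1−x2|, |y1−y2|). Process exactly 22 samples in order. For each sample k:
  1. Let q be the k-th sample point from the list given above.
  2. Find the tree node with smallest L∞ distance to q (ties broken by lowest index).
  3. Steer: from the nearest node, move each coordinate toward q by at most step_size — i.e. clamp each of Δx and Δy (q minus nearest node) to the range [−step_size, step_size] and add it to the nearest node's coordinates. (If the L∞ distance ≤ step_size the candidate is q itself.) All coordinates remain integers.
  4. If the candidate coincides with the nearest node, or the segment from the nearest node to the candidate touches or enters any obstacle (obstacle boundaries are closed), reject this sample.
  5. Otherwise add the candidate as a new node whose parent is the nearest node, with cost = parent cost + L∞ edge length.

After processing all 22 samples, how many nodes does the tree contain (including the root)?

1. q=(2,22) nearest=0 d=21 new=(2,6) → add node 1 parent=0 cost=5
2. q=(10,9) nearest=0 d=8 new=(7,6) → add node 2 parent=0 cost=5
3. q=(13,3) nearest=2 d=6 new=(12,3) → add node 3 parent=2 cost=10
4. q=(33,21) nearest=3 d=21 new=(17,8) → add node 4 parent=3 cost=15
5. q=(42,25) nearest=4 d=25 new=(22,13) → add node 5 parent=4 cost=20
6. q=(42,22) nearest=5 d=20 new=(27,18) → add node 6 parent=5 cost=25
7. q=(21,13) nearest=5 d=1 new=(21,13) → add node 7 parent=5 cost=21
8. q=(33,27) nearest=6 d=9 new=(32,23) → add node 8 parent=6 cost=30
9. q=(21,21) nearest=6 d=6 new=(22,21) → add node 9 parent=6 cost=30
10. q=(40,15) nearest=8 d=8 new=(37,18) → blocked by [37,41]×[18,23], reject
11. q=(31,14) nearest=6 d=4 new=(31,14) → blocked by [31,41]×[11,15], reject
12. q=(9,29) nearest=9 d=13 new=(17,26) → add node 10 parent=9 cost=35
13. q=(14,29) nearest=10 d=3 new=(14,29) → add node 11 parent=10 cost=38
14. q=(21,19) nearest=9 d=2 new=(21,19) → add node 12 parent=9 cost=32
15. q=(29,13) nearest=6 d=5 new=(29,13) → add node 13 parent=6 cost=30
16. q=(21,22) nearest=9 d=1 new=(21,22) → add node 14 parent=9 cost=31
17. q=(18,4) nearest=4 d=4 new=(18,4) → add node 15 parent=4 cost=19
18. q=(32,23) nearest=8 d=0 → coincident, reject
19. q=(5,10) nearest=1 d=4 new=(5,10) → blocked by [4,7]×[7,13], reject
20. q=(13,4) nearest=3 d=1 new=(13,4) → add node 16 parent=3 cost=11
21. q=(28,18) nearest=6 d=1 new=(28,18) → add node 17 parent=6 cost=26
22. q=(22,20) nearest=9 d=1 new=(22,20) → add node 18 parent=9 cost=31

Node count: 19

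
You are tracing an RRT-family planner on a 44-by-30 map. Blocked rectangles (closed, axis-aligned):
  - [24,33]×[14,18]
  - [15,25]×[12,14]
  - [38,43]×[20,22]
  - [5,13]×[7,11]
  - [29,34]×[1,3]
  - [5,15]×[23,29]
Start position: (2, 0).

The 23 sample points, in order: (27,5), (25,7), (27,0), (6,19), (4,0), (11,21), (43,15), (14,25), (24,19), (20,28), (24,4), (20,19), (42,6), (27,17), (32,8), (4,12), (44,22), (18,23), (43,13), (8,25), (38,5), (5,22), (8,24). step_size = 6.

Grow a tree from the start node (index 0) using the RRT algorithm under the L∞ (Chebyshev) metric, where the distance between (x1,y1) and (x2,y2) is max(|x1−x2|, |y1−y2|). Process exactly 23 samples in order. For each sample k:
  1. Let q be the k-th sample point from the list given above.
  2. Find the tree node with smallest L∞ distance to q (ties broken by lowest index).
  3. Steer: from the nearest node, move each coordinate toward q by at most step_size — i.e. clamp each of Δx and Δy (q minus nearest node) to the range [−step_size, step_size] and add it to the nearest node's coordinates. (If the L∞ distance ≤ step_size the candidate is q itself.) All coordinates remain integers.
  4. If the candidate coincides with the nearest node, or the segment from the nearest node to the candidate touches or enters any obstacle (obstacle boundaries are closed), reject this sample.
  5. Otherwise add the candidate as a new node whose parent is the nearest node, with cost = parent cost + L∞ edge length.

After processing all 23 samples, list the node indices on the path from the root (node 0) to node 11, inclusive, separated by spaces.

Path: 0 1 2 3 5 8 10 11

1. q=(27,5) nearest=0 d=25 new=(8,5) → add node 1 parent=0 cost=6
2. q=(25,7) nearest=1 d=17 new=(14,7) → add node 2 parent=1 cost=12
3. q=(27,0) nearest=2 d=13 new=(20,1) → add node 3 parent=2 cost=18
4. q=(6,19) nearest=2 d=12 new=(8,13) → blocked by [5,13]×[7,11], reject
5. q=(4,0) nearest=0 d=2 new=(4,0) → add node 4 parent=0 cost=2
6. q=(11,21) nearest=2 d=14 new=(11,13) → blocked by [5,13]×[7,11], reject
7. q=(43,15) nearest=3 d=23 new=(26,7) → add node 5 parent=3 cost=24
8. q=(14,25) nearest=2 d=18 new=(14,13) → add node 6 parent=2 cost=18
9. q=(24,19) nearest=6 d=10 new=(20,19) → blocked by [15,25]×[12,14], reject
10. q=(20,28) nearest=6 d=15 new=(20,19) → blocked by [15,25]×[12,14], reject
11. q=(24,4) nearest=5 d=3 new=(24,4) → add node 7 parent=5 cost=27
12. q=(20,19) nearest=6 d=6 new=(20,19) → blocked by [15,25]×[12,14], reject
13. q=(42,6) nearest=5 d=16 new=(32,6) → add node 8 parent=5 cost=30
14. q=(27,17) nearest=5 d=10 new=(27,13) → add node 9 parent=5 cost=30
15. q=(32,8) nearest=8 d=2 new=(32,8) → add node 10 parent=8 cost=32
16. q=(4,12) nearest=1 d=7 new=(4,11) → blocked by [5,13]×[7,11], reject
17. q=(44,22) nearest=10 d=14 new=(38,14) → add node 11 parent=10 cost=38
18. q=(18,23) nearest=6 d=10 new=(18,19) → add node 12 parent=6 cost=24
19. q=(43,13) nearest=11 d=5 new=(43,13) → add node 13 parent=11 cost=43
20. q=(8,25) nearest=12 d=10 new=(12,25) → blocked by [5,15]×[23,29], reject
21. q=(38,5) nearest=8 d=6 new=(38,5) → add node 14 parent=8 cost=36
22. q=(5,22) nearest=6 d=9 new=(8,19) → add node 15 parent=6 cost=24
23. q=(8,24) nearest=15 d=5 new=(8,24) → blocked by [5,15]×[23,29], reject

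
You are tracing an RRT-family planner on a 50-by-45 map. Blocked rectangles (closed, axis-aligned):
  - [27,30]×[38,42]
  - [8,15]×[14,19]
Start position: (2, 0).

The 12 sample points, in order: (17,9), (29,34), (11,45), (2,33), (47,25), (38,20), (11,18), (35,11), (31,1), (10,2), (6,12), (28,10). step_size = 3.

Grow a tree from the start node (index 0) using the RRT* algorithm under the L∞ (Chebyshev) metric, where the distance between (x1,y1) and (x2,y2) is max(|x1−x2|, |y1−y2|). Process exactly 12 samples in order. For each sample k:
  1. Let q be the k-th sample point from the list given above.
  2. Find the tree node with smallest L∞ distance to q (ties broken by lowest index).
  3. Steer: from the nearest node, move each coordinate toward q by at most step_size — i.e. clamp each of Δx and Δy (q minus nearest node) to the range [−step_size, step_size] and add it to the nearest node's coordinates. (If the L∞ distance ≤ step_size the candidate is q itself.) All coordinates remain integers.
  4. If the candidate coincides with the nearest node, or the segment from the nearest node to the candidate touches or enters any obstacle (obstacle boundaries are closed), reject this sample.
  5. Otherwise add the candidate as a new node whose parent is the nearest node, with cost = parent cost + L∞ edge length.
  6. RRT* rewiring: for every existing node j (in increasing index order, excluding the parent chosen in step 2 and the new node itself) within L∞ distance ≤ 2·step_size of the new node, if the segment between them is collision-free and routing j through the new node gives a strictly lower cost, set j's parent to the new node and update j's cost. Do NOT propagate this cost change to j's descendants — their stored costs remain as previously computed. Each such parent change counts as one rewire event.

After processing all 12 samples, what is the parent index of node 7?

Parent of node 7: 6

1. q=(17,9) nearest=0 d=15 new=(5,3) → add node 1 parent=0 cost=3
2. q=(29,34) nearest=1 d=31 new=(8,6) → add node 2 parent=1 cost=6
3. q=(11,45) nearest=2 d=39 new=(11,9) → add node 3 parent=2 cost=9
4. q=(2,33) nearest=3 d=24 new=(8,12) → add node 4 parent=3 cost=12
5. q=(47,25) nearest=3 d=36 new=(14,12) → add node 5 parent=3 cost=12
6. q=(38,20) nearest=5 d=24 new=(17,15) → add node 6 parent=5 cost=15
7. q=(11,18) nearest=4 d=6 new=(11,15) → blocked by [8,15]×[14,19], reject
8. q=(35,11) nearest=6 d=18 new=(20,12) → add node 7 parent=6 cost=18
9. q=(31,1) nearest=7 d=11 new=(23,9) → add node 8 parent=7 cost=21
10. q=(10,2) nearest=2 d=4 new=(10,3) → add node 9 parent=2 cost=9
11. q=(6,12) nearest=4 d=2 new=(6,12) → add node 10 parent=4 cost=14
12. q=(28,10) nearest=8 d=5 new=(26,10) → add node 11 parent=8 cost=24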